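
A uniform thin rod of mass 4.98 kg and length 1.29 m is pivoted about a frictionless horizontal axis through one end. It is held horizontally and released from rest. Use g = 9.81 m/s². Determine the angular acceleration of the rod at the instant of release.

About the pivot, I = (1/3)ML² = (1/3)(4.98)(1.29)² = 2.762 kg·m².
The weight acts at the center, a distance L/2 = 0.6450 m from the pivot; τ = Mg(L/2) = 31.51 N·m.
α = τ/I = 31.51/2.762 = 11.41 rad/s².
(Equivalently α = (3g/(2L)) = 11.41 rad/s².)

α ≈ 11.4 rad/s²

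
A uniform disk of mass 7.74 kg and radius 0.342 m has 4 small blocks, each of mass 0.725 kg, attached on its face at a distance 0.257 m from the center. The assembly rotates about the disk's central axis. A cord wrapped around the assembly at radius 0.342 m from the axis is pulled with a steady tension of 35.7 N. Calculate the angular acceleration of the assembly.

α ≈ 19.0 rad/s²

I_disk = ½MR² = ½(7.74)(0.342)² = 0.4527 kg·m².
I_blocks = 4·m·r² = 4(0.725)(0.257)² = 0.1915 kg·m².
Total I = 0.6442 kg·m².
τ = F r = (35.7)(0.342) = 12.21 N·m.
α = τ/I = 12.21/0.6442 = 18.95 rad/s².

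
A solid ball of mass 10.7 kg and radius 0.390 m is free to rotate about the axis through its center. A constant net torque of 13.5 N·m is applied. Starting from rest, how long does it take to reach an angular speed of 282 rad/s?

t ≈ 13.6 s

I = (2/5)MR² = (2/5)(10.7)(0.390)² = 0.6510 kg·m².
α = τ/I = 13.5/0.6510 = 20.74 rad/s².
ω = αt ⇒ t = ω/α = 282/20.74 = 13.60 s.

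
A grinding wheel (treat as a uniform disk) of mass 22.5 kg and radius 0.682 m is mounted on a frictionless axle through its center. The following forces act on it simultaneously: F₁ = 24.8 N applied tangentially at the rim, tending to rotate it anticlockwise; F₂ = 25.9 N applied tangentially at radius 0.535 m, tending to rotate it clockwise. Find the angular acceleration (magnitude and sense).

I = ½MR² = (1/2)(22.5)(0.682)² = 5.233 kg·m².
Taking anticlockwise as positive: τ₁ = +(24.8)(0.682) = +16.91 N·m; τ₂ = −(25.9)(0.535) = −13.86 N·m.
Net torque τ = 3.057 N·m.
α = τ/I = 3.057/5.233 = 0.5842 rad/s².

α ≈ 0.584 rad/s², anticlockwise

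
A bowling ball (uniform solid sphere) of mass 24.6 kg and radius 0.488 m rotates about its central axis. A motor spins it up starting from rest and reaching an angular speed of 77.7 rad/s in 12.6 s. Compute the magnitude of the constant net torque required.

I = (2/5)MR² = (2/5)(24.6)(0.488)² = 2.343 kg·m².
α = Δω/Δt = (77.7 − 0)/12.6 = 6.167 rad/s².
τ = Iα = (2.343)(6.167) = 14.45 N·m.

τ ≈ 14.5 N·m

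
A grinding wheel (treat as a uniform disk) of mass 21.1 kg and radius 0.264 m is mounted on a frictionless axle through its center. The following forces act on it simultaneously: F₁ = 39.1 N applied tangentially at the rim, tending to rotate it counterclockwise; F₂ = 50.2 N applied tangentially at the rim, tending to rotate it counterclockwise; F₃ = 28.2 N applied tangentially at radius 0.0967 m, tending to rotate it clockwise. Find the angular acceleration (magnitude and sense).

α ≈ 28.4 rad/s², counterclockwise

I = ½MR² = (1/2)(21.1)(0.264)² = 0.7353 kg·m².
Taking counterclockwise as positive: τ₁ = +(39.1)(0.264) = +10.32 N·m; τ₂ = +(50.2)(0.264) = +13.25 N·m; τ₃ = −(28.2)(0.0967) = −2.727 N·m.
Net torque τ = 20.85 N·m.
α = τ/I = 20.85/0.7353 = 28.35 rad/s².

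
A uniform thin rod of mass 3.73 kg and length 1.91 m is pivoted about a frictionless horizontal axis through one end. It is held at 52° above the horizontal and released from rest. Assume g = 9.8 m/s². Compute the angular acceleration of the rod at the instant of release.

About the pivot, I = (1/3)ML² = (1/3)(3.73)(1.91)² = 4.536 kg·m².
The weight acts at the center, a distance L/2 = 0.9550 m from the pivot; τ = Mg(L/2) cos 52° = 21.49 N·m.
α = τ/I = 21.49/4.536 = 4.738 rad/s².
(Equivalently α = (3g/(2L)) cos 52° = 4.738 rad/s².)

α ≈ 4.74 rad/s²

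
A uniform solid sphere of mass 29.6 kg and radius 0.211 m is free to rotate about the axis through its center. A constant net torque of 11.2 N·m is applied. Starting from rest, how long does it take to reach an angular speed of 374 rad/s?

I = (2/5)MR² = (2/5)(29.6)(0.211)² = 0.5271 kg·m².
α = τ/I = 11.2/0.5271 = 21.25 rad/s².
ω = αt ⇒ t = ω/α = 374/21.25 = 17.60 s.

t ≈ 17.6 s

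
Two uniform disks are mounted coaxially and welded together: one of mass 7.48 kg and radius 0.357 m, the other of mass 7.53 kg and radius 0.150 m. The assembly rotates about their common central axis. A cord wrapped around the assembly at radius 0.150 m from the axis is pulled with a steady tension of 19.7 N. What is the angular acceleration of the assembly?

I = ½M₁R₁² + ½M₂R₂² = ½(7.48)(0.357)² + ½(7.53)(0.150)² = 0.5614 kg·m².
τ = F r = (19.7)(0.150) = 2.955 N·m.
α = τ/I = 2.955/0.5614 = 5.264 rad/s².

α ≈ 5.26 rad/s²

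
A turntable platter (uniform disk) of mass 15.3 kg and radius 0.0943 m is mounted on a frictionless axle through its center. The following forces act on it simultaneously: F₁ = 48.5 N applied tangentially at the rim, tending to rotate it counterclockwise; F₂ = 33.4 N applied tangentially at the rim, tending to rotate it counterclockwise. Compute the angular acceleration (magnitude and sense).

α ≈ 114 rad/s², counterclockwise

I = ½MR² = (1/2)(15.3)(0.0943)² = 0.06803 kg·m².
Taking counterclockwise as positive: τ₁ = +(48.5)(0.0943) = +4.574 N·m; τ₂ = +(33.4)(0.0943) = +3.150 N·m.
Net torque τ = 7.723 N·m.
α = τ/I = 7.723/0.06803 = 113.5 rad/s².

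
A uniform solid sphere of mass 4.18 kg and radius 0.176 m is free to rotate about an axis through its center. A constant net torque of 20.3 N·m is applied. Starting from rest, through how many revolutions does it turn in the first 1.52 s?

I = (2/5)MR² = (2/5)(4.18)(0.176)² = 0.05179 kg·m².
α = τ/I = 20.3/0.05179 = 392.0 rad/s².
θ = ½αt² = ½(392.0)(1.52)² = 452.8 rad.
Revolutions = θ/(2π) = 72.06.

≈ 72.1 revolutions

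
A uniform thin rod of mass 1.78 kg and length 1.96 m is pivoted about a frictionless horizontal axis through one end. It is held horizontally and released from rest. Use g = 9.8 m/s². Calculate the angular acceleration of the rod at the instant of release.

α ≈ 7.50 rad/s²

About the pivot, I = (1/3)ML² = (1/3)(1.78)(1.96)² = 2.279 kg·m².
The weight acts at the center, a distance L/2 = 0.9800 m from the pivot; τ = Mg(L/2) = 17.10 N·m.
α = τ/I = 17.10/2.279 = 7.500 rad/s².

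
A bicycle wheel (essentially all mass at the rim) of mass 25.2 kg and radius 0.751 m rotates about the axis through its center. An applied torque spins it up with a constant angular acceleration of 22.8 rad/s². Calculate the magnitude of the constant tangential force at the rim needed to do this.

I = MR² = (25.2)(0.751)² = 14.21 kg·m².
The required torque is τ = Iα = (14.21)(22.80) = 324.1 N·m.
A tangential force at the rim gives τ = FR, so F = τ/R = 324.1/0.751 = 431.5 N.

F ≈ 431 N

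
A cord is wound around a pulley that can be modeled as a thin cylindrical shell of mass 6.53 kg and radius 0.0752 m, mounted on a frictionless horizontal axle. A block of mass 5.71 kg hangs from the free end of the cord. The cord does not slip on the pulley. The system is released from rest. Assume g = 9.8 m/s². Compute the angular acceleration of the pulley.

α ≈ 60.8 rad/s²

I = MR² = (6.53)(0.0752)² = 0.03693 kg·m².
Block: mg − T = ma. Pulley: TR = Iα. No-slip: a = αR, so T = (I/R²)a = 6.530·a.
Then mg = (m + 6.530)a, so a = (5.71)(9.8)/(5.71 + 6.530) = 4.572 m/s².
α = a/R = 4.572/0.0752 = 60.79 rad/s².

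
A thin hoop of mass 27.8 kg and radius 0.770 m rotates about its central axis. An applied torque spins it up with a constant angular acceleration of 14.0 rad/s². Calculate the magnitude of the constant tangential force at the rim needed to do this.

F ≈ 300 N

I = MR² = (27.8)(0.770)² = 16.48 kg·m².
The required torque is τ = Iα = (16.48)(14.00) = 230.8 N·m.
A tangential force at the rim gives τ = FR, so F = τ/R = 230.8/0.770 = 299.7 N.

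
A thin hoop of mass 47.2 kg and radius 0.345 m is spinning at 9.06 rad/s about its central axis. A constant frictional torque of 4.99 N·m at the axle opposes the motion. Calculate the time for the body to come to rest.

t ≈ 10.2 s

I = MR² = (47.2)(0.345)² = 5.618 kg·m².
The net torque has magnitude 4.99 N·m, opposing ω.
|α| = τ/I = 4.990/5.618 = 0.8882 rad/s² (deceleration).
0 = ω₀ − |α|t ⇒ t = ω₀/|α| = 9.06/0.8882 = 10.20 s.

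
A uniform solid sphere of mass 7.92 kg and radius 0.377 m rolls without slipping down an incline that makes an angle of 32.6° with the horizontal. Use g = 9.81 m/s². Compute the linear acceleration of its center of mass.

a ≈ 3.78 m/s²

Translation along the incline: Mg sinθ − f = Ma.
Rotation about the center: fR = Iα with I = (2/5)MR². No-slip gives a = αR, so f = (I/R²)a = (2/5)M a.
Substituting: Mg sinθ = (1 + 0.4000)Ma, so a = g sinθ/(1 + 0.4000) = (9.81) sin 32.6° / 1.400 = 3.775 m/s².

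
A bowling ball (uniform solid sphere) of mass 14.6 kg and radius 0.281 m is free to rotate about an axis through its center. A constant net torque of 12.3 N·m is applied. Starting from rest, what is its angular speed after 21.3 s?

I = (2/5)MR² = (2/5)(14.6)(0.281)² = 0.4611 kg·m².
α = τ/I = 12.3/0.4611 = 26.67 rad/s².
ω = ω₀ + αt = 0 + (26.67)(21.3) = 568.1 rad/s.

ω ≈ 568 rad/s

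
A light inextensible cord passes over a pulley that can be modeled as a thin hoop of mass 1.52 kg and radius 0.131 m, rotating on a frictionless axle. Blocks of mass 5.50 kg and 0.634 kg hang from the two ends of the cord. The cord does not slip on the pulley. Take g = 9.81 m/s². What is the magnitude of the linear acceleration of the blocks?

a ≈ 6.24 m/s²

I = MR² = (1.52)(0.131)² = 0.02608 kg·m².
Heavier block: m₁g − T₁ = m₁a. Lighter block: T₂ − m₂g = m₂a.
Pulley: (T₁ − T₂)R = Iα = I(a/R), so T₁ − T₂ = (I/R²)a = 1·M_p a = 1.520·a.
Adding the three: (m₁ − m₂)g = (m₁ + m₂ + 1.520)a, so a = (5.50 − 0.634)(9.81)/(5.50 + 0.634 + 1.520) = 6.237 m/s².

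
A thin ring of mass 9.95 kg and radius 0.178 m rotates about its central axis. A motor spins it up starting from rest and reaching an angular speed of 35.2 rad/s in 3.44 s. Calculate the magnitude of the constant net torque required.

I = MR² = (9.95)(0.178)² = 0.3153 kg·m².
α = Δω/Δt = (35.2 − 0)/3.44 = 10.23 rad/s².
τ = Iα = (0.3153)(10.23) = 3.226 N·m.

τ ≈ 3.23 N·m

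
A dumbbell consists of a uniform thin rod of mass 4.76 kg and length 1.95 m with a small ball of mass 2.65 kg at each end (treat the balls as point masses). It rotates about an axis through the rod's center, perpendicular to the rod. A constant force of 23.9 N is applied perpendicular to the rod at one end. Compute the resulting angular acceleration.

I_rod = (1/12)ML² = (1/12)(4.76)(1.95)² = 1.508 kg·m².
I_balls = 2·m·(L/2)² = 2(2.65)(0.9750)² = 5.038 kg·m².
Total I = 6.547 kg·m².
τ = F·(L/2) = (23.9)(0.975) = 23.30 N·m.
α = τ/I = 23.30/6.547 = 3.559 rad/s².

α ≈ 3.56 rad/s²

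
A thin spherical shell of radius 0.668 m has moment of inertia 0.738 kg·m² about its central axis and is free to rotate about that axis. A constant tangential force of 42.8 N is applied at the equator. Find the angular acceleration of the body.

τ = F R = (42.8)(0.668) = 28.59 N·m.
From τ = Iα: α = 28.59/0.7380 = 38.74 rad/s².

α ≈ 38.7 rad/s²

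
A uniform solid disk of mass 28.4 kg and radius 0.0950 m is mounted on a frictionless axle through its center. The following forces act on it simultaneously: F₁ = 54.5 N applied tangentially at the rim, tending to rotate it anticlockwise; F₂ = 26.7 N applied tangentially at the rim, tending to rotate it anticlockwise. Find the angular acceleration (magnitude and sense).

α ≈ 60.2 rad/s², anticlockwise

I = ½MR² = (1/2)(28.4)(0.0950)² = 0.1282 kg·m².
Taking anticlockwise as positive: τ₁ = +(54.5)(0.0950) = +5.178 N·m; τ₂ = +(26.7)(0.0950) = +2.536 N·m.
Net torque τ = 7.714 N·m.
α = τ/I = 7.714/0.1282 = 60.19 rad/s².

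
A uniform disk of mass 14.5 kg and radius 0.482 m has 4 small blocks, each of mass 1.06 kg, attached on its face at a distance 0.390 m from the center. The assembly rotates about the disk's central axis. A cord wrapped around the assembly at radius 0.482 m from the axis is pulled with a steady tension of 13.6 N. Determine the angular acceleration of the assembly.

α ≈ 2.81 rad/s²

I_disk = ½MR² = ½(14.5)(0.482)² = 1.684 kg·m².
I_blocks = 4·m·r² = 4(1.06)(0.390)² = 0.6449 kg·m².
Total I = 2.329 kg·m².
τ = F r = (13.6)(0.482) = 6.555 N·m.
α = τ/I = 6.555/2.329 = 2.814 rad/s².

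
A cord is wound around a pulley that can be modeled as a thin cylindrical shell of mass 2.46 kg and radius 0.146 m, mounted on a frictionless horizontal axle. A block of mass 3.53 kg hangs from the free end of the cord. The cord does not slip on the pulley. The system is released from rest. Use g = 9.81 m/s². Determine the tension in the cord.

I = MR² = (2.46)(0.146)² = 0.05244 kg·m².
Block: mg − T = ma. Pulley: TR = Iα. No-slip: a = αR, so T = (I/R²)a = 2.460·a.
Then mg = (m + 2.460)a, so a = (3.53)(9.81)/(3.53 + 2.460) = 5.781 m/s².
T = 2.460·a = 14.22 N.

T ≈ 14.2 N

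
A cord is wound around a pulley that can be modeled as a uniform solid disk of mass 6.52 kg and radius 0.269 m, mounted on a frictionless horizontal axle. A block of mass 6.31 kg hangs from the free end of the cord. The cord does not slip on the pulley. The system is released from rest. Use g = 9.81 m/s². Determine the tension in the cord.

I = ½MR² = (1/2)(6.52)(0.269)² = 0.2359 kg·m².
Block: mg − T = ma. Pulley: TR = Iα. No-slip: a = αR, so T = (I/R²)a = 3.260·a.
Then mg = (m + 3.260)a, so a = (6.31)(9.81)/(6.31 + 3.260) = 6.468 m/s².
T = 3.260·a = 21.09 N.

T ≈ 21.1 N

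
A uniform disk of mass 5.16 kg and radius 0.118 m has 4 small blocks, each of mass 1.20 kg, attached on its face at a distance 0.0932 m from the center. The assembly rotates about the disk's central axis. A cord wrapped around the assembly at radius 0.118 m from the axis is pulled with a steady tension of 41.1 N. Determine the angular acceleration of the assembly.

α ≈ 62.5 rad/s²

I_disk = ½MR² = ½(5.16)(0.118)² = 0.03592 kg·m².
I_blocks = 4·m·r² = 4(1.20)(0.0932)² = 0.04169 kg·m².
Total I = 0.07762 kg·m².
τ = F r = (41.1)(0.118) = 4.850 N·m.
α = τ/I = 4.850/0.07762 = 62.48 rad/s².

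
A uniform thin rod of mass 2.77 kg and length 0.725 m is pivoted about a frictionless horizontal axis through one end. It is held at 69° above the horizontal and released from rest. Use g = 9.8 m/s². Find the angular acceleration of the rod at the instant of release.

α ≈ 7.27 rad/s²

About the pivot, I = (1/3)ML² = (1/3)(2.77)(0.725)² = 0.4853 kg·m².
The weight acts at the center, a distance L/2 = 0.3625 m from the pivot; τ = Mg(L/2) cos 69° = 3.526 N·m.
α = τ/I = 3.526/0.4853 = 7.266 rad/s².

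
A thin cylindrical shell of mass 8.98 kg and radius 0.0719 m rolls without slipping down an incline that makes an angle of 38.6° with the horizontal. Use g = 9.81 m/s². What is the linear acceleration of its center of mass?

a ≈ 3.06 m/s²

Translation along the incline: Mg sinθ − f = Ma.
Rotation about the center: fR = Iα with I = MR². No-slip gives a = αR, so f = (I/R²)a = M a.
Substituting: Mg sinθ = (1 + 1.000)Ma, so a = g sinθ/(1 + 1.000) = (9.81) sin 38.6° / 2.000 = 3.060 m/s².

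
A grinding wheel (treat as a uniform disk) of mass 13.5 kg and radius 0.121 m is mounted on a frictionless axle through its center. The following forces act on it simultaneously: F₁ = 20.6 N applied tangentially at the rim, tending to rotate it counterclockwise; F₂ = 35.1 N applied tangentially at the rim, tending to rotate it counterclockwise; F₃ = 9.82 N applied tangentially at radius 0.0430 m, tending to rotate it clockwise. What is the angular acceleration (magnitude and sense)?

α ≈ 63.9 rad/s², counterclockwise

I = ½MR² = (1/2)(13.5)(0.121)² = 0.09883 kg·m².
Taking counterclockwise as positive: τ₁ = +(20.6)(0.121) = +2.493 N·m; τ₂ = +(35.1)(0.121) = +4.247 N·m; τ₃ = −(9.82)(0.0430) = −0.4223 N·m.
Net torque τ = 6.317 N·m.
α = τ/I = 6.317/0.09883 = 63.92 rad/s².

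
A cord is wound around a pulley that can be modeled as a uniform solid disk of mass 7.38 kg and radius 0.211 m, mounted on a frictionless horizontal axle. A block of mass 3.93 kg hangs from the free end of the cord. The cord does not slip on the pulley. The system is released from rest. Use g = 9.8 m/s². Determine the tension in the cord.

I = ½MR² = (1/2)(7.38)(0.211)² = 0.1643 kg·m².
Block: mg − T = ma. Pulley: TR = Iα. No-slip: a = αR, so T = (I/R²)a = 3.690·a.
Then mg = (m + 3.690)a, so a = (3.93)(9.8)/(3.93 + 3.690) = 5.054 m/s².
T = 3.690·a = 18.65 N.

T ≈ 18.7 N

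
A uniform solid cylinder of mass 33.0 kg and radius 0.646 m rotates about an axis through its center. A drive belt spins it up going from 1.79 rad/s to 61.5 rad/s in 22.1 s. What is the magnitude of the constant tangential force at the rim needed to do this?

I = ½MR² = (1/2)(33.0)(0.646)² = 6.886 kg·m².
α = Δω/Δt = (61.5 − 1.79)/22.1 = 2.702 rad/s².
The required torque is τ = Iα = (6.886)(2.702) = 18.60 N·m.
A tangential force at the rim gives τ = FR, so F = τ/R = 18.60/0.646 = 28.80 N.

F ≈ 28.8 N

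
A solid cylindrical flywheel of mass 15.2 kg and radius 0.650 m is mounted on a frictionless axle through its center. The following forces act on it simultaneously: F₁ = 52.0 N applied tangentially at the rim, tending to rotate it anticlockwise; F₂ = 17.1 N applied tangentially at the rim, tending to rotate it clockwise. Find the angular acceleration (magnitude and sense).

I = ½MR² = (1/2)(15.2)(0.650)² = 3.211 kg·m².
Taking anticlockwise as positive: τ₁ = +(52.0)(0.650) = +33.80 N·m; τ₂ = −(17.1)(0.650) = −11.12 N·m.
Net torque τ = 22.69 N·m.
α = τ/I = 22.69/3.211 = 7.065 rad/s².

α ≈ 7.06 rad/s², anticlockwise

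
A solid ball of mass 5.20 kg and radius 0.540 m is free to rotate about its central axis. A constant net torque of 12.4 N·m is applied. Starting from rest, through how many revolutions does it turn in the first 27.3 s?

≈ 1210 revolutions

I = (2/5)MR² = (2/5)(5.20)(0.540)² = 0.6065 kg·m².
α = τ/I = 12.4/0.6065 = 20.44 rad/s².
θ = ½αt² = ½(20.44)(27.3)² = 7618 rad.
Revolutions = θ/(2π) = 1213.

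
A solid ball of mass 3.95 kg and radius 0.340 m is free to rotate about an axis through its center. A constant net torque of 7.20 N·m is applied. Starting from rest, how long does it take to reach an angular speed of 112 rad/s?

t ≈ 2.84 s

I = (2/5)MR² = (2/5)(3.95)(0.340)² = 0.1826 kg·m².
α = τ/I = 7.20/0.1826 = 39.42 rad/s².
ω = αt ⇒ t = ω/α = 112/39.42 = 2.841 s.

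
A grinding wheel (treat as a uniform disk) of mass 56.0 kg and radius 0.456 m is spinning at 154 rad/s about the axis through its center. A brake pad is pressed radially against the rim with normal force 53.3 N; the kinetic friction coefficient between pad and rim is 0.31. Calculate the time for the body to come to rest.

I = ½MR² = (1/2)(56.0)(0.456)² = 5.822 kg·m².
Friction force f = μN = (0.31)(53.3) = 16.52 N at the rim; torque magnitude τ = fR = 7.534 N·m, opposing ω.
|α| = τ/I = 7.534/5.822 = 1.294 rad/s² (deceleration).
0 = ω₀ − |α|t ⇒ t = ω₀/|α| = 154/1.294 = 119.0 s.

t ≈ 119 s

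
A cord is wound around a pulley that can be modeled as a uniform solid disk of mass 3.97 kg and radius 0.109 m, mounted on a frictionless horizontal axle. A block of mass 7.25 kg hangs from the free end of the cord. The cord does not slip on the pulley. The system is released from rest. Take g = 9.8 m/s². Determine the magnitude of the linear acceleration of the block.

I = ½MR² = (1/2)(3.97)(0.109)² = 0.02358 kg·m².
Block: mg − T = ma. Pulley: TR = Iα. No-slip: a = αR, so T = (I/R²)a = 1.985·a.
Then mg = (m + 1.985)a, so a = (7.25)(9.8)/(7.25 + 1.985) = 7.694 m/s².

a ≈ 7.69 m/s²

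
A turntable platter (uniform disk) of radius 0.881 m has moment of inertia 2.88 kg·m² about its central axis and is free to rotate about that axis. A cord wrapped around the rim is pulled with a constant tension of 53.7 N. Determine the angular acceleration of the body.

τ = F R = (53.7)(0.881) = 47.31 N·m.
From τ = Iα: α = 47.31/2.880 = 16.43 rad/s².

α ≈ 16.4 rad/s²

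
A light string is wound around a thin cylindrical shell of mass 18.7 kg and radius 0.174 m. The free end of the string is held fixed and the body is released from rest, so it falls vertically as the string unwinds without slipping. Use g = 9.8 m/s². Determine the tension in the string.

Translation: Mg − T = Ma. Rotation about the center: TR = Iα with I = MR².
With a = αR: T = (I/R²)a = M a, so Mg = (1 + 1.000)Ma.
a = g/(1 + 1.000) = 9.8/2.000 = 4.900 m/s².
T = 1.000·M·a = (1.000)(18.7)(4.900) = 91.63 N.

T ≈ 91.6 N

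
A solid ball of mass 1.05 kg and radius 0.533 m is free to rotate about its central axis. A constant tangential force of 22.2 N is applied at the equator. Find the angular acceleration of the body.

I = (2/5)MR² = (2/5)(1.05)(0.533)² = 0.1193 kg·m².
τ = F R = (22.2)(0.533) = 11.83 N·m.
Newton's second law for rotation, τ = Iα, gives α = τ/I = 11.83/0.1193 = 99.17 rad/s².

α ≈ 99.2 rad/s²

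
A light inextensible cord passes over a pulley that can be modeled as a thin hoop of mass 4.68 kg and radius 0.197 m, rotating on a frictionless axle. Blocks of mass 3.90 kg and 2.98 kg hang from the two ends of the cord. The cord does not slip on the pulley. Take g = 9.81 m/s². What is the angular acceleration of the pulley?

I = MR² = (4.68)(0.197)² = 0.1816 kg·m².
Heavier block: m₁g − T₁ = m₁a. Lighter block: T₂ − m₂g = m₂a.
Pulley: (T₁ − T₂)R = Iα = I(a/R), so T₁ − T₂ = (I/R²)a = 1·M_p a = 4.680·a.
Adding the three: (m₁ − m₂)g = (m₁ + m₂ + 4.680)a, so a = (3.90 − 2.98)(9.81)/(3.90 + 2.98 + 4.680) = 0.7807 m/s².
α = a/R = 0.7807/0.197 = 3.963 rad/s².

α ≈ 3.96 rad/s²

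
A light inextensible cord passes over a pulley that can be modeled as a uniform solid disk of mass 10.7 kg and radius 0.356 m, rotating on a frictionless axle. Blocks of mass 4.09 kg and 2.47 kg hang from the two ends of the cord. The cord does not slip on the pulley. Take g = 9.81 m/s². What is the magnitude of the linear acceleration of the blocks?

I = ½MR² = (1/2)(10.7)(0.356)² = 0.6780 kg·m².
Heavier block: m₁g − T₁ = m₁a. Lighter block: T₂ − m₂g = m₂a.
Pulley: (T₁ − T₂)R = Iα = I(a/R), so T₁ − T₂ = (I/R²)a = (1/2)M_p a = 5.350·a.
Adding the three: (m₁ − m₂)g = (m₁ + m₂ + 5.350)a, so a = (4.09 − 2.47)(9.81)/(4.09 + 2.47 + 5.350) = 1.334 m/s².

a ≈ 1.33 m/s²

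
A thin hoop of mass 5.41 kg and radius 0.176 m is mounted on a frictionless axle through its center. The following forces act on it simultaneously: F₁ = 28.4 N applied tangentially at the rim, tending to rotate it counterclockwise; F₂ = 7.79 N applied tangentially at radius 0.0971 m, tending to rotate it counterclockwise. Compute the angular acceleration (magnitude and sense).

α ≈ 34.3 rad/s², counterclockwise

I = MR² = (5.41)(0.176)² = 0.1676 kg·m².
Taking counterclockwise as positive: τ₁ = +(28.4)(0.176) = +4.998 N·m; τ₂ = +(7.79)(0.0971) = +0.7564 N·m.
Net torque τ = 5.755 N·m.
α = τ/I = 5.755/0.1676 = 34.34 rad/s².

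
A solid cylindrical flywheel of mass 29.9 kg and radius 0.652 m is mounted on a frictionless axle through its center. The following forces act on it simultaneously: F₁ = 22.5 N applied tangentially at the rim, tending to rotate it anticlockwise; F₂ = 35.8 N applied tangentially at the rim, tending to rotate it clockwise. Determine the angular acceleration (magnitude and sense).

I = ½MR² = (1/2)(29.9)(0.652)² = 6.355 kg·m².
Taking anticlockwise as positive: τ₁ = +(22.5)(0.652) = +14.67 N·m; τ₂ = −(35.8)(0.652) = −23.34 N·m.
Net torque τ = -8.672 N·m.
α = τ/I = -8.672/6.355 = -1.364 rad/s².

α ≈ 1.36 rad/s², clockwise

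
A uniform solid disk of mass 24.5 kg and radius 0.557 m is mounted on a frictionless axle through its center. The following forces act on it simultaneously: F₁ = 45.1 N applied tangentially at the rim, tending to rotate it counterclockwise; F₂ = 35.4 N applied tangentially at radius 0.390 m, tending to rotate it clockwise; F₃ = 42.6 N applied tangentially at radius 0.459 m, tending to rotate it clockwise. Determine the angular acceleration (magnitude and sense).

I = ½MR² = (1/2)(24.5)(0.557)² = 3.801 kg·m².
Taking counterclockwise as positive: τ₁ = +(45.1)(0.557) = +25.12 N·m; τ₂ = −(35.4)(0.390) = −13.81 N·m; τ₃ = −(42.6)(0.459) = −19.55 N·m.
Net torque τ = -8.239 N·m.
α = τ/I = -8.239/3.801 = -2.168 rad/s².

α ≈ 2.17 rad/s², clockwise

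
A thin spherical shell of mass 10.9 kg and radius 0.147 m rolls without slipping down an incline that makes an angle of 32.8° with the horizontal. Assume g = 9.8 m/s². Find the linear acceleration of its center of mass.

a ≈ 3.19 m/s²

Translation along the incline: Mg sinθ − f = Ma.
Rotation about the center: fR = Iα with I = (2/3)MR². No-slip gives a = αR, so f = (I/R²)a = (2/3)M a.
Substituting: Mg sinθ = (1 + 0.6667)Ma, so a = g sinθ/(1 + 0.6667) = (9.8) sin 32.8° / 1.667 = 3.185 m/s².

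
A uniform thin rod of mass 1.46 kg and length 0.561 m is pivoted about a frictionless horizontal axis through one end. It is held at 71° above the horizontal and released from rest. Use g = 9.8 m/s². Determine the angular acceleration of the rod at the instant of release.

About the pivot, I = (1/3)ML² = (1/3)(1.46)(0.561)² = 0.1532 kg·m².
The weight acts at the center, a distance L/2 = 0.2805 m from the pivot; τ = Mg(L/2) cos 71° = 1.307 N·m.
α = τ/I = 1.307/0.1532 = 8.531 rad/s².

α ≈ 8.53 rad/s²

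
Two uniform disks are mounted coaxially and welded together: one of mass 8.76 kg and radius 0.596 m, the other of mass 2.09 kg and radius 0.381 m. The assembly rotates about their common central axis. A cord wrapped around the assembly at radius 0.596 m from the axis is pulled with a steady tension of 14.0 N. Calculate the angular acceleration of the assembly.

I = ½M₁R₁² + ½M₂R₂² = ½(8.76)(0.596)² + ½(2.09)(0.381)² = 1.708 kg·m².
τ = F r = (14.0)(0.596) = 8.344 N·m.
α = τ/I = 8.344/1.708 = 4.887 rad/s².

α ≈ 4.89 rad/s²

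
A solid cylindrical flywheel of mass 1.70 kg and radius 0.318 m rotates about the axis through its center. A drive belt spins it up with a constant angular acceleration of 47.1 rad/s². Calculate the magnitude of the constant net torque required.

τ ≈ 4.05 N·m

I = ½MR² = (1/2)(1.70)(0.318)² = 0.08596 kg·m².
τ = Iα = (0.08596)(47.10) = 4.048 N·m.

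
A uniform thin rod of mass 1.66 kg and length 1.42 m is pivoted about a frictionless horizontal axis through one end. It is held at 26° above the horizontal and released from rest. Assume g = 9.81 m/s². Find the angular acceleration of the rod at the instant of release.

α ≈ 9.31 rad/s²

About the pivot, I = (1/3)ML² = (1/3)(1.66)(1.42)² = 1.116 kg·m².
The weight acts at the center, a distance L/2 = 0.7100 m from the pivot; τ = Mg(L/2) cos 26° = 10.39 N·m.
α = τ/I = 10.39/1.116 = 9.314 rad/s².
(Equivalently α = (3g/(2L)) cos 26° = 9.314 rad/s².)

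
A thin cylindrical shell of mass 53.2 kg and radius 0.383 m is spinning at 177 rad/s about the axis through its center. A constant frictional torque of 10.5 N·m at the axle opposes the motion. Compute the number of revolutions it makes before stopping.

≈ 1850 revolutions

I = MR² = (53.2)(0.383)² = 7.804 kg·m².
The net torque has magnitude 10.5 N·m, opposing ω.
|α| = τ/I = 10.50/7.804 = 1.345 rad/s² (deceleration).
ω² = ω₀² − 2|α|θ with ω = 0 ⇒ θ = ω₀²/(2|α|) = 11640 rad = 1853 rev.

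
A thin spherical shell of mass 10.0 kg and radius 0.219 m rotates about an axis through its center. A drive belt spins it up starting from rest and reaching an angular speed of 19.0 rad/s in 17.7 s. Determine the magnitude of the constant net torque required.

τ ≈ 0.343 N·m

I = (2/3)MR² = (2/3)(10.0)(0.219)² = 0.3197 kg·m².
α = Δω/Δt = (19.0 − 0)/17.7 = 1.073 rad/s².
τ = Iα = (0.3197)(1.073) = 0.3432 N·m.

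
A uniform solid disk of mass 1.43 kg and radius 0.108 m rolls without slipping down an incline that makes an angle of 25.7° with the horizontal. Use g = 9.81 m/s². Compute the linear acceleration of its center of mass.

Translation along the incline: Mg sinθ − f = Ma.
Rotation about the center: fR = Iα with I = ½MR². No-slip gives a = αR, so f = (I/R²)a = (1/2)M a.
Substituting: Mg sinθ = (1 + 0.5000)Ma, so a = g sinθ/(1 + 0.5000) = (9.81) sin 25.7° / 1.500 = 2.836 m/s².

a ≈ 2.84 m/s²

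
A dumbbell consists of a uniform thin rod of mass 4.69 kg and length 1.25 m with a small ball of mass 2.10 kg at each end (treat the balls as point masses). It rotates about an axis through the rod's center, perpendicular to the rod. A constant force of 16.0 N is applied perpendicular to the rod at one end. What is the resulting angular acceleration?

α ≈ 4.44 rad/s²

I_rod = (1/12)ML² = (1/12)(4.69)(1.25)² = 0.6107 kg·m².
I_balls = 2·m·(L/2)² = 2(2.10)(0.6250)² = 1.641 kg·m².
Total I = 2.251 kg·m².
τ = F·(L/2) = (16.0)(0.625) = 10.00 N·m.
α = τ/I = 10.00/2.251 = 4.442 rad/s².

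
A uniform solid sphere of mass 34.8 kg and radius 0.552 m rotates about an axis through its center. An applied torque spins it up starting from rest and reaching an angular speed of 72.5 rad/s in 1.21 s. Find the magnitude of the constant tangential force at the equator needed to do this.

F ≈ 460 N

I = (2/5)MR² = (2/5)(34.8)(0.552)² = 4.241 kg·m².
α = Δω/Δt = (72.5 − 0)/1.21 = 59.92 rad/s².
The required torque is τ = Iα = (4.241)(59.92) = 254.1 N·m.
A tangential force at the equator gives τ = FR, so F = τ/R = 254.1/0.552 = 460.4 N.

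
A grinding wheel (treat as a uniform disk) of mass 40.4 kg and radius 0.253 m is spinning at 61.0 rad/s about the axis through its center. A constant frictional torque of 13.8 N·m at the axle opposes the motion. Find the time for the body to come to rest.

t ≈ 5.72 s

I = ½MR² = (1/2)(40.4)(0.253)² = 1.293 kg·m².
The net torque has magnitude 13.8 N·m, opposing ω.
|α| = τ/I = 13.80/1.293 = 10.67 rad/s² (deceleration).
0 = ω₀ − |α|t ⇒ t = ω₀/|α| = 61.0/10.67 = 5.715 s.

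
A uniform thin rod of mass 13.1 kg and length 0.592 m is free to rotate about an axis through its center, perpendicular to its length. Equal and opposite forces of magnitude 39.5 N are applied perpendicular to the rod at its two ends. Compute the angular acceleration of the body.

α ≈ 61.1 rad/s²

I = (1/12)ML² = (1/12)(13.1)(0.592)² = 0.3826 kg·m².
The couple gives τ = F·(L/2) + F·(L/2) = F L = (39.5)(0.592) = 23.38 N·m.
From τ = Iα: α = 23.38/0.3826 = 61.12 rad/s².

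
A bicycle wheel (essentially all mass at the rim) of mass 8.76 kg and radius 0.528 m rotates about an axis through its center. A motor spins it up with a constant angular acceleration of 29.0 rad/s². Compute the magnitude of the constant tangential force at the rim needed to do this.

F ≈ 134 N

I = MR² = (8.76)(0.528)² = 2.442 kg·m².
The required torque is τ = Iα = (2.442)(29.00) = 70.82 N·m.
A tangential force at the rim gives τ = FR, so F = τ/R = 70.82/0.528 = 134.1 N.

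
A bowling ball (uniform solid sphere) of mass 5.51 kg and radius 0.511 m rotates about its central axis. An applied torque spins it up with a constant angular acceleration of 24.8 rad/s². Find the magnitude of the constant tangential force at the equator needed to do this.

F ≈ 27.9 N

I = (2/5)MR² = (2/5)(5.51)(0.511)² = 0.5755 kg·m².
The required torque is τ = Iα = (0.5755)(24.80) = 14.27 N·m.
A tangential force at the equator gives τ = FR, so F = τ/R = 14.27/0.511 = 27.93 N.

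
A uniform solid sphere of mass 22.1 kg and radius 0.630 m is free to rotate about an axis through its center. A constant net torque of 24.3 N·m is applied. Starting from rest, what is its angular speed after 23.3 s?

I = (2/5)MR² = (2/5)(22.1)(0.630)² = 3.509 kg·m².
α = τ/I = 24.3/3.509 = 6.926 rad/s².
ω = ω₀ + αt = 0 + (6.926)(23.3) = 161.4 rad/s.

ω ≈ 161 rad/s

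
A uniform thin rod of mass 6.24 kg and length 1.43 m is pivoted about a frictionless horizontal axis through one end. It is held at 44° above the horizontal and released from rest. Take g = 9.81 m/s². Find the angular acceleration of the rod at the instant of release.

About the pivot, I = (1/3)ML² = (1/3)(6.24)(1.43)² = 4.253 kg·m².
The weight acts at the center, a distance L/2 = 0.7150 m from the pivot; τ = Mg(L/2) cos 44° = 31.48 N·m.
α = τ/I = 31.48/4.253 = 7.402 rad/s².

α ≈ 7.40 rad/s²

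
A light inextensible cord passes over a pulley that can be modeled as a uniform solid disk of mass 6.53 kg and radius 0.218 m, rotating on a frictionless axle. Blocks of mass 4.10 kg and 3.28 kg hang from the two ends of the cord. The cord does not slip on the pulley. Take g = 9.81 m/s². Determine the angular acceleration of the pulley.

α ≈ 3.47 rad/s²

I = ½MR² = (1/2)(6.53)(0.218)² = 0.1552 kg·m².
Heavier block: m₁g − T₁ = m₁a. Lighter block: T₂ − m₂g = m₂a.
Pulley: (T₁ − T₂)R = Iα = I(a/R), so T₁ − T₂ = (I/R²)a = (1/2)M_p a = 3.265·a.
Adding the three: (m₁ − m₂)g = (m₁ + m₂ + 3.265)a, so a = (4.10 − 3.28)(9.81)/(4.10 + 3.28 + 3.265) = 0.7557 m/s².
α = a/R = 0.7557/0.218 = 3.466 rad/s².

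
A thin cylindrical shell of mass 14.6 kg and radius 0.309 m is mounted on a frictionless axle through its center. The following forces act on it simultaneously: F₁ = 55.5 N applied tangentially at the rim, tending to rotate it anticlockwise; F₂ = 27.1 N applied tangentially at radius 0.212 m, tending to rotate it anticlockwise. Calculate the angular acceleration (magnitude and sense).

I = MR² = (14.6)(0.309)² = 1.394 kg·m².
Taking anticlockwise as positive: τ₁ = +(55.5)(0.309) = +17.15 N·m; τ₂ = +(27.1)(0.212) = +5.745 N·m.
Net torque τ = 22.89 N·m.
α = τ/I = 22.89/1.394 = 16.42 rad/s².

α ≈ 16.4 rad/s², anticlockwise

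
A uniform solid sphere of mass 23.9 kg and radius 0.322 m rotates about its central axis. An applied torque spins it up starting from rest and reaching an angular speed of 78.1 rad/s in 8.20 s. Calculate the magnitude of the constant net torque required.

I = (2/5)MR² = (2/5)(23.9)(0.322)² = 0.9912 kg·m².
α = Δω/Δt = (78.1 − 0)/8.20 = 9.524 rad/s².
τ = Iα = (0.9912)(9.524) = 9.441 N·m.

τ ≈ 9.44 N·m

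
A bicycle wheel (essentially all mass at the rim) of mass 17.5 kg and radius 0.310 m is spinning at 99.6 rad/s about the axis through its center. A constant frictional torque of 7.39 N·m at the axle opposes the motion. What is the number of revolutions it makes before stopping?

≈ 180 revolutions

I = MR² = (17.5)(0.310)² = 1.682 kg·m².
The net torque has magnitude 7.39 N·m, opposing ω.
|α| = τ/I = 7.390/1.682 = 4.394 rad/s² (deceleration).
ω² = ω₀² − 2|α|θ with ω = 0 ⇒ θ = ω₀²/(2|α|) = 1129 rad = 179.6 rev.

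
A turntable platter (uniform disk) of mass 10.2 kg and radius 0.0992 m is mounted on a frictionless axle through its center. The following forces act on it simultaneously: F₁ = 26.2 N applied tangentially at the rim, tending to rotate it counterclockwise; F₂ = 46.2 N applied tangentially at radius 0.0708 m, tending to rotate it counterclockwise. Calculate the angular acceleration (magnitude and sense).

I = ½MR² = (1/2)(10.2)(0.0992)² = 0.05019 kg·m².
Taking counterclockwise as positive: τ₁ = +(26.2)(0.0992) = +2.599 N·m; τ₂ = +(46.2)(0.0708) = +3.271 N·m.
Net torque τ = 5.870 N·m.
α = τ/I = 5.870/0.05019 = 117.0 rad/s².

α ≈ 117 rad/s², counterclockwise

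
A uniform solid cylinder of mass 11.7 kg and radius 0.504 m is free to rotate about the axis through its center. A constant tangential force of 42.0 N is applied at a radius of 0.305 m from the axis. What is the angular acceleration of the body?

α ≈ 8.62 rad/s²

I = ½MR² = (1/2)(11.7)(0.504)² = 1.486 kg·m².
τ = F·r = (42.0)(0.305) = 12.81 N·m.
Newton's second law for rotation, τ = Iα, gives α = τ/I = 12.81/1.486 = 8.620 rad/s².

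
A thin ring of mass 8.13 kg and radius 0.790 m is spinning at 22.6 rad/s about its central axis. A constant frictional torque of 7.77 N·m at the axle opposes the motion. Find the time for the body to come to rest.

I = MR² = (8.13)(0.790)² = 5.074 kg·m².
The net torque has magnitude 7.77 N·m, opposing ω.
|α| = τ/I = 7.770/5.074 = 1.531 rad/s² (deceleration).
0 = ω₀ − |α|t ⇒ t = ω₀/|α| = 22.6/1.531 = 14.76 s.

t ≈ 14.8 s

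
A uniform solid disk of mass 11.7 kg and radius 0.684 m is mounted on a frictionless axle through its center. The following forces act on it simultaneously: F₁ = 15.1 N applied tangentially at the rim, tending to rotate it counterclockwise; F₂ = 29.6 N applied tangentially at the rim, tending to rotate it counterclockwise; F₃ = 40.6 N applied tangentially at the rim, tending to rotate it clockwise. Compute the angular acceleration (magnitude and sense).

I = ½MR² = (1/2)(11.7)(0.684)² = 2.737 kg·m².
Taking counterclockwise as positive: τ₁ = +(15.1)(0.684) = +10.33 N·m; τ₂ = +(29.6)(0.684) = +20.25 N·m; τ₃ = −(40.6)(0.684) = −27.77 N·m.
Net torque τ = 2.804 N·m.
α = τ/I = 2.804/2.737 = 1.025 rad/s².

α ≈ 1.02 rad/s², counterclockwise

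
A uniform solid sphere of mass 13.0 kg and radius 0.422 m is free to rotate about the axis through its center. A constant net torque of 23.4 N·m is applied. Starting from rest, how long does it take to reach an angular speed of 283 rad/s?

I = (2/5)MR² = (2/5)(13.0)(0.422)² = 0.9260 kg·m².
α = τ/I = 23.4/0.9260 = 25.27 rad/s².
ω = αt ⇒ t = ω/α = 283/25.27 = 11.20 s.

t ≈ 11.2 s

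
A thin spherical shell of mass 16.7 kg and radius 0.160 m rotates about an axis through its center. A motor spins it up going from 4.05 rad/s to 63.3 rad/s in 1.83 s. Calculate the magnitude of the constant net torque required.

τ ≈ 9.23 N·m

I = (2/3)MR² = (2/3)(16.7)(0.160)² = 0.2850 kg·m².
α = Δω/Δt = (63.3 − 4.05)/1.83 = 32.38 rad/s².
τ = Iα = (0.2850)(32.38) = 9.228 N·m.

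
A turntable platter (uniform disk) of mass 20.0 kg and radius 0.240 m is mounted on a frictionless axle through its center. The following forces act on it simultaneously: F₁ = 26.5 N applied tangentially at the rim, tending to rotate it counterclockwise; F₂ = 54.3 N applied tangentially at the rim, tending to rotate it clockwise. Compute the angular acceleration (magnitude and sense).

I = ½MR² = (1/2)(20.0)(0.240)² = 0.5760 kg·m².
Taking counterclockwise as positive: τ₁ = +(26.5)(0.240) = +6.360 N·m; τ₂ = −(54.3)(0.240) = −13.03 N·m.
Net torque τ = -6.672 N·m.
α = τ/I = -6.672/0.5760 = -11.58 rad/s².

α ≈ 11.6 rad/s², clockwise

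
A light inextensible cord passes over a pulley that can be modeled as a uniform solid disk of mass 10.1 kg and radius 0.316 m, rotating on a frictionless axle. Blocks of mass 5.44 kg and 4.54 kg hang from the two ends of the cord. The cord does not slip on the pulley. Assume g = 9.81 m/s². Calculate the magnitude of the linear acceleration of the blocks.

a ≈ 0.587 m/s²

I = ½MR² = (1/2)(10.1)(0.316)² = 0.5043 kg·m².
Heavier block: m₁g − T₁ = m₁a. Lighter block: T₂ − m₂g = m₂a.
Pulley: (T₁ − T₂)R = Iα = I(a/R), so T₁ − T₂ = (I/R²)a = (1/2)M_p a = 5.050·a.
Adding the three: (m₁ − m₂)g = (m₁ + m₂ + 5.050)a, so a = (5.44 − 4.54)(9.81)/(5.44 + 4.54 + 5.050) = 0.5874 m/s².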